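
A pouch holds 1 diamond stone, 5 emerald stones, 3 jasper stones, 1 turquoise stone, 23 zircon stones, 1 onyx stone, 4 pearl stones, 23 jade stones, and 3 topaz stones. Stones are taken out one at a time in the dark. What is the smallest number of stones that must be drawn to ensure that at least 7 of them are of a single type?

31

Put each drawn stone into a box by type. The largest draw with every box below 7 takes min(count, 6) from each type; types with fewer than 6 contribute all they have.
Σ min(cᵢ, 6) = 1 + 5 + 3 + 1 + 6 + 1 + 4 + 6 + 3 = 30.
Draw number 30 + 1 = 31 must push one box to 7.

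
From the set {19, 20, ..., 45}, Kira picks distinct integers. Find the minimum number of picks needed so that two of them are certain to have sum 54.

20

Group the elements by complementary pair {x, 54−x}: {19,35}, {20,34}, {21,33}, …, giving 8 two-element pairs, the single value 27 (it cannot pair with itself since the integers are distinct), and 10 integers whose partner 54−x falls outside [19,45].
By the pigeonhole principle, treating each of those 19 groups as a pigeonhole, one can pick one integer per group — 19 integers — with no two summing to 54.
The 20th integer lands in an occupied pair, forcing a sum of 54.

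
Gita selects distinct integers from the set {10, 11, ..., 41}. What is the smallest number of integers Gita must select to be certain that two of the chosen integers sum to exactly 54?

Two chosen integers sum to 54 exactly when both halves of some pair {x, 54−x} with 13 ≤ x ≤ 54−x ≤ 41 are chosen — 14 such pairs.
The remaining 4 elements (those with no distinct partner in range) can never complete a 54-sum, so the worst case takes all of them and one from each pair: 4 + 14 = 18.
By pigeonhole, the 19th integer has to be the second member of some pair, so 18 + 1 = 19.

19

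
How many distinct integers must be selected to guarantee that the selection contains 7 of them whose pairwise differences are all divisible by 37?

Integers whose pairwise differences are multiples of 37 are exactly those sharing a remainder mod 37. Pigeonhole: the 37 residue classes mod 37 are the pigeonholes.
With 222 integers one could put 6 in each residue class and have no class reach 7.
The 223rd integer pushes some class to 7, so 37·6 + 1 = 223.

223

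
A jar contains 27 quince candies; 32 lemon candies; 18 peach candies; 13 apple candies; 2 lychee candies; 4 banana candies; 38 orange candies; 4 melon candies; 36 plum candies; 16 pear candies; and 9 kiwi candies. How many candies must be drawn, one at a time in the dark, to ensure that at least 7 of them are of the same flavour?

59

An adversary could hand out at most 6 candies per flavour (lychee, banana, melon run out sooner): 6 + 6 + 6 + 6 + 2 + 4 + 6 + 4 + 6 + 6 + 6 = 58 candies and still no flavour has 7.
Pigeonhole: one more candy lands in a flavour already at 6, so 59 draws are enough and 58 are not.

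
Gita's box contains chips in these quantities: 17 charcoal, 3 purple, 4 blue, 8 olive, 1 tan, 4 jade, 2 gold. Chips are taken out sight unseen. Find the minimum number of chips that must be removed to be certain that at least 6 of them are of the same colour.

25

An adversary could hand out at most 5 chips per colour (5 colours run out sooner): 5 + 3 + 4 + 5 + 1 + 4 + 2 = 24 chips and still no colour has 6.
Pigeonhole: one more chip lands in a colour already at 5, so 25 draws are enough and 24 are not.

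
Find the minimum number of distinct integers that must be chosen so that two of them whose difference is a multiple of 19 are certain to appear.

Integers whose pairwise differences are multiples of 19 are exactly those sharing a remainder mod 19. By the pigeonhole principle, the 19 residue classes mod 19 are the pigeonholes.
With 19 integers one could put 1 in each residue class and have no class reach 2.
The 20th integer pushes some class to 2, so 19·1 + 1 = 20.

20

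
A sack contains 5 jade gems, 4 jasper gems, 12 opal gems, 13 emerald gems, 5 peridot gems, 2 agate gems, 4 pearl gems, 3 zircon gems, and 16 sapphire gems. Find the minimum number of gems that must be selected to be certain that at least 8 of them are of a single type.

Put each drawn gem into a box by type. The largest draw with every box below 8 takes min(count, 7) from each type; types with fewer than 7 contribute all they have.
Σ min(cᵢ, 7) = 5 + 4 + 7 + 7 + 5 + 2 + 4 + 3 + 7 = 44.
Draw number 44 + 1 = 45 must push one box to 8.

45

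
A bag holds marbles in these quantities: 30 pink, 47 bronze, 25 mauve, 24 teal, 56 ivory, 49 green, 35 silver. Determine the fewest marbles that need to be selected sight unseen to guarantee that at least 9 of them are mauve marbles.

250

In the worst case for collecting mauve marbles, every non-mauve marble comes out first.
There are 30 + 47 + 24 + 56 + 49 + 35 = 241 non-mauve marbles altogether.
After those, each further marble must be mauve, so 241 + 9 = 250 draws guarantee 9 mauve marbles.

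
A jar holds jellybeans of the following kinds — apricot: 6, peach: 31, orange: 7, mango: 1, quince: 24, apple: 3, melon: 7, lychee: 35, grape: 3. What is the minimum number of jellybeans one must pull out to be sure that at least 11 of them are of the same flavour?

The 9 flavours are the holes; the jellybeans drawn are the pigeons.
To avoid 11 of any one flavour, the worst case takes at most 10 of each flavour, or every jellybean of a flavour that has fewer than 10.
That gives 6 + 10 + 7 + 1 + 10 + 3 + 7 + 10 + 3 = 57 jellybeans with no flavour reaching 11.
The next jellybean forces some flavour to 11, so 57 + 1 = 58.

58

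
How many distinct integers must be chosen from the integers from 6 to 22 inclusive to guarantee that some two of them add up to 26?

11

Group the elements by complementary pair {x, 26−x}: {6,20}, {7,19}, {8,18}, …, giving 7 two-element pairs, the single value 13 (it cannot pair with itself since the integers are distinct), and 2 integers whose partner 26−x falls outside [6,22].
By the pigeonhole principle, treating each of those 10 groups as a pigeonhole, one can pick one integer per group — 10 integers — with no two summing to 26.
The 11th integer lands in an occupied pair, forcing a sum of 26.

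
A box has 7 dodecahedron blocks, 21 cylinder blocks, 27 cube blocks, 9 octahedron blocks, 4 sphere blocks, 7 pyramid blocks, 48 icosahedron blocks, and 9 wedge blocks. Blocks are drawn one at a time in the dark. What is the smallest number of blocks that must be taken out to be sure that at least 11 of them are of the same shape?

By pigeonhole, the 8 shapes are the holes; the blocks drawn are the pigeons.
To avoid 11 of any one shape, the worst case takes at most 10 of each shape, or every block of a shape that has fewer than 10.
That gives 7 + 10 + 10 + 9 + 4 + 7 + 10 + 9 = 66 blocks with no shape reaching 11.
The next block forces some shape to 11, so 66 + 1 = 67.

67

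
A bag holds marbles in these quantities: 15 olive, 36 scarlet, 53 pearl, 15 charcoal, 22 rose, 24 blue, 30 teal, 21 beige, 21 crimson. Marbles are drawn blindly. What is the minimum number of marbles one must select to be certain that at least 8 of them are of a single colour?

An adversary could hand out at most 7 marbles per colour: 7 + 7 + 7 + 7 + 7 + 7 + 7 + 7 + 7 = 63 marbles and still no colour has 8.
By pigeonhole, one more marble lands in a colour already at 7, so 64 draws are enough and 63 are not.

64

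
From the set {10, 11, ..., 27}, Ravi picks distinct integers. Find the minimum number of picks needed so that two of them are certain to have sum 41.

Group the elements by complementary pair {x, 41−x}: {14,27}, {15,26}, {16,25}, …, giving 7 two-element pairs and 4 integers whose partner 41−x falls outside [10,27].
By pigeonhole, treating each of those 11 groups as a pigeonhole, one can pick one integer per group — 11 integers — with no two summing to 41.
The 12th integer lands in an occupied pair, forcing a sum of 41.

12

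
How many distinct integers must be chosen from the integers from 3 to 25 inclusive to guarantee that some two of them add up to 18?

18

A set avoiding the sum 18 can contain at most one of each pair {x, 18−x}, plus the 11 elements whose complement lies outside the range or equal to its own complement.
The integers 9, …, 25 (17 of them) are such a set: any two sum to at least 9+10 = 19 > 18.
By the pigeonhole principle, any 18th integer completes one of the 6 pairs, so 18 choices force a sum of 18.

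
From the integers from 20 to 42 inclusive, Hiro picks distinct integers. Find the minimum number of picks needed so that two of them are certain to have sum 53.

Two chosen integers sum to 53 exactly when both halves of some pair {x, 53−x} with 20 ≤ x ≤ 53−x ≤ 33 are chosen — 7 such pairs.
The remaining 9 elements (those with no distinct partner in range) can never complete a 53-sum, so the worst case takes all of them and one from each pair: 9 + 7 = 16.
The 17th integer has to be the second member of some pair, so 16 + 1 = 17.

17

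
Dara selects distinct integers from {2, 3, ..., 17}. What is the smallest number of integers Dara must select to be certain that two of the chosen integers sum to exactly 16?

11

A set avoiding the sum 16 can contain at most one of each pair {x, 16−x}, plus the 4 elements whose complement lies outside the range or equal to its own complement.
The integers 8, …, 17 (10 of them) are such a set: any two sum to at least 8+9 = 17 > 16.
Pigeonhole: any 11th integer completes one of the 6 pairs, so 11 choices force a sum of 16.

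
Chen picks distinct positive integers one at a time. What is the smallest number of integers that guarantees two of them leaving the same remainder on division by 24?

By pigeonhole, the 24 residue classes mod 24 are the pigeonholes.
With 24 integers one could put 1 in each residue class and have no class reach 2.
The 25th integer pushes some class to 2, so 24·1 + 1 = 25.

25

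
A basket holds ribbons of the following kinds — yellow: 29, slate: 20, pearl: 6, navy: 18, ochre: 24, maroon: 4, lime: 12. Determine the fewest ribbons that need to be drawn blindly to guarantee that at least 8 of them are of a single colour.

Pigeonhole: the 7 colours are the holes; the ribbons drawn are the pigeons.
To avoid 8 of any one colour, the worst case takes at most 7 of each colour, or every ribbon of a colour that has fewer than 7.
That gives 7 + 7 + 6 + 7 + 7 + 4 + 7 = 45 ribbons with no colour reaching 8.
The next ribbon forces some colour to 8, so 45 + 1 = 46.

46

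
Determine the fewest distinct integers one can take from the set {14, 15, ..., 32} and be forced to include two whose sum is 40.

Two chosen integers sum to 40 exactly when both halves of some pair {x, 40−x} with 14 ≤ x ≤ 40−x ≤ 26 are chosen — 6 such pairs.
The remaining 7 elements (those with no distinct partner in range) can never complete a 40-sum, so the worst case takes all of them and one from each pair: 7 + 6 = 13.
Pigeonhole: the 14th integer has to be the second member of some pair, so 13 + 1 = 14.

14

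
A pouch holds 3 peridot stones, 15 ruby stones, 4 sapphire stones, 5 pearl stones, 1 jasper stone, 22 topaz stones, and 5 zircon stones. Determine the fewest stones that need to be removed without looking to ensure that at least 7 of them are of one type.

31

An adversary could hand out at most 6 stones per type (5 types run out sooner): 3 + 6 + 4 + 5 + 1 + 6 + 5 = 30 stones and still no type has 7.
By pigeonhole, one more stone lands in a type already at 6, so 31 draws are enough and 30 are not.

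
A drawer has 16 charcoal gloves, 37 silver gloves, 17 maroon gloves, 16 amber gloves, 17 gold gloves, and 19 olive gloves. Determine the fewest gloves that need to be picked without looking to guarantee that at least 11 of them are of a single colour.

Put each drawn glove into a box by colour. The largest draw with every box below 11 takes min(count, 10) from each colour.
Σ min(cᵢ, 10) = 10 + 10 + 10 + 10 + 10 + 10 = 60.
Draw number 60 + 1 = 61 must push one box to 11.

61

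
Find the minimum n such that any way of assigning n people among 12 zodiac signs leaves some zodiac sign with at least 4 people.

37

With 36 people one could put exactly 3 in each of the 12 zodiac signs, and no zodiac sign would reach 4.
One more person must land in a zodiac sign that already has 3, giving it 4.
So 12 × 3 + 1 = 37 people are required.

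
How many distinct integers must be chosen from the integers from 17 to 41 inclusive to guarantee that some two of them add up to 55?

Two chosen integers sum to 55 exactly when both halves of some pair {x, 55−x} with 17 ≤ x ≤ 55−x ≤ 38 are chosen — 11 such pairs.
The remaining 3 elements (those with no distinct partner in range) can never complete a 55-sum, so the worst case takes all of them and one from each pair: 3 + 11 = 14.
The 15th integer has to be the second member of some pair, so 14 + 1 = 15.

15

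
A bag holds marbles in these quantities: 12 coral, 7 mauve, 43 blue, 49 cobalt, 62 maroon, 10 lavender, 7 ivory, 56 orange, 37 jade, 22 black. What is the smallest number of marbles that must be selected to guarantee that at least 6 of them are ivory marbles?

In the worst case for collecting ivory marbles, every non-ivory marble comes out first.
There are 12 + 7 + 43 + 49 + 62 + 10 + 56 + 37 + 22 = 298 non-ivory marbles altogether.
After those, each further marble must be ivory, so 298 + 6 = 304 draws guarantee 6 ivory marbles.

304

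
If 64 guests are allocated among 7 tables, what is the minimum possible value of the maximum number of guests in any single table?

The 7 tables are the holes and the 64 guests are the pigeons.
If every table held at most 9 guests, the total would be at most 7 × 9 = 63, which is less than 64.
So some table holds at least ⌈64/7⌉ = 10 guests.

10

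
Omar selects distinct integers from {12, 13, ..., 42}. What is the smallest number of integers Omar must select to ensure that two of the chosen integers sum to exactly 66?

Group the elements by complementary pair {x, 66−x}: {24,42}, {25,41}, {26,40}, …, giving 9 two-element pairs, the single value 33 (it cannot pair with itself since the integers are distinct), and 12 integers whose partner 66−x falls outside [12,42].
Treating each of those 22 groups as a pigeonhole, one can pick one integer per group — 22 integers — with no two summing to 66.
The 23rd integer lands in an occupied pair, forcing a sum of 66.

23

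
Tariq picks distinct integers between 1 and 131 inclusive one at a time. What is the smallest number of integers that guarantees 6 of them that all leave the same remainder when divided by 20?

The 20 residue classes mod 20 are the pigeonholes.
With 100 integers one could put 5 in each residue class and have no class reach 6.
The 101st integer pushes some class to 6, so 20·5 + 1 = 101.

101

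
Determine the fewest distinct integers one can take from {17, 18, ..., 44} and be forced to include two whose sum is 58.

A set avoiding the sum 58 can contain at most one of each pair {x, 58−x}, plus the 4 elements whose complement lies outside the range or equal to its own complement.
The integers 29, …, 44 (16 of them) are such a set: any two sum to at least 29+30 = 59 > 58.
By the pigeonhole principle, any 17th integer completes one of the 12 pairs, so 17 choices force a sum of 58.

17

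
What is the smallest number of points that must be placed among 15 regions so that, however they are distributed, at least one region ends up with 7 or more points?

91

With 90 points one could put exactly 6 in each of the 15 regions, and no region would reach 7.
By pigeonhole, one more point must land in a region that already has 6, giving it 7.
So 15 × 6 + 1 = 91 points are required.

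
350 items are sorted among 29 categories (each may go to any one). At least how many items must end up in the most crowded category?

13

By the pigeonhole principle, the 29 categories are the holes and the 350 items are the pigeons.
If every category held at most 12 items, the total would be at most 29 × 12 = 348, which is less than 350.
So some category holds at least ⌈350/29⌉ = 13 items.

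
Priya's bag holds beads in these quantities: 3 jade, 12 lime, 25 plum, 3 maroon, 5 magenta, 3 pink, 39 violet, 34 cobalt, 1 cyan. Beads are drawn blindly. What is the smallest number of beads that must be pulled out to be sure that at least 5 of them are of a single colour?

An adversary could hand out at most 4 beads per colour (4 colours run out sooner): 3 + 4 + 4 + 3 + 4 + 3 + 4 + 4 + 1 = 30 beads and still no colour has 5.
One more bead lands in a colour already at 4, so 31 draws are enough and 30 are not.

31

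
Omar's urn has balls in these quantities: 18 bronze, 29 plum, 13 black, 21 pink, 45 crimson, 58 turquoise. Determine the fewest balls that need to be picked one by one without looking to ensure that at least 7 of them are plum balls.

In the worst case for collecting plum balls, every non-plum ball comes out first.
There are 18 + 13 + 21 + 45 + 58 = 155 non-plum balls altogether.
After those, each further ball must be plum, so 155 + 7 = 162 draws guarantee 7 plum balls.

162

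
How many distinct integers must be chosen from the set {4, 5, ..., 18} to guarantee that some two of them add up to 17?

Two chosen integers sum to 17 exactly when both halves of some pair {x, 17−x} with 4 ≤ x ≤ 17−x ≤ 13 are chosen — 5 such pairs.
The remaining 5 elements (those with no distinct partner in range) can never complete a 17-sum, so the worst case takes all of them and one from each pair: 5 + 5 = 10.
By the pigeonhole principle, the 11th integer has to be the second member of some pair, so 10 + 1 = 11.

11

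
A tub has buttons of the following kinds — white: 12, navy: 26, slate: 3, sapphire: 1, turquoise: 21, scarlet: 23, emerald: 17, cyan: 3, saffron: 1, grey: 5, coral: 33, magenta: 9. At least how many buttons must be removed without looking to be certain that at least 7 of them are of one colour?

Pigeonhole: the 12 colours are the holes; the buttons drawn are the pigeons.
To avoid 7 of any one colour, the worst case takes at most 6 of each colour, or every button of a colour that has fewer than 6.
That gives 6 + 6 + 3 + 1 + 6 + 6 + 6 + 3 + 1 + 5 + 6 + 6 = 55 buttons with no colour reaching 7.
The next button forces some colour to 7, so 55 + 1 = 56.

56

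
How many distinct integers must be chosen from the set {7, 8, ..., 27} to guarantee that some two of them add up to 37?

13

Group the elements by complementary pair {x, 37−x}: {10,27}, {11,26}, {12,25}, …, giving 9 two-element pairs and 3 integers whose partner 37−x falls outside [7,27].
By the pigeonhole principle, treating each of those 12 groups as a pigeonhole, one can pick one integer per group — 12 integers — with no two summing to 37.
The 13th integer lands in an occupied pair, forcing a sum of 37.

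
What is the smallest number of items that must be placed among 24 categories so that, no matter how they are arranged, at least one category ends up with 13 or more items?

289

With 288 items one could put exactly 12 in each of the 24 categories, and no category would reach 13.
Pigeonhole: one more item must land in a category that already has 12, giving it 13.
So 24 × 12 + 1 = 289 items are required.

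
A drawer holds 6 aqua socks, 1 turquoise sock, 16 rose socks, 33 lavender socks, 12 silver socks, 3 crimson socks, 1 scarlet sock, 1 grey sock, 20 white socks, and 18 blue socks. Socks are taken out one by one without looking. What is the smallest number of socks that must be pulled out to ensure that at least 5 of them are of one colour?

31

Put each drawn sock into a box by colour. The largest draw with every box below 5 takes min(count, 4) from each colour; colours with fewer than 4 contribute all they have.
Σ min(cᵢ, 4) = 4 + 1 + 4 + 4 + 4 + 3 + 1 + 1 + 4 + 4 = 30.
Draw number 30 + 1 = 31 must push one box to 5.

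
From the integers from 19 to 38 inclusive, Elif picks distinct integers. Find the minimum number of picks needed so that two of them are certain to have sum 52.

A set avoiding the sum 52 can contain at most one of each pair {x, 52−x}, plus the 6 elements whose complement lies outside the range or equal to its own complement.
The integers 26, …, 38 (13 of them) are such a set: any two sum to at least 26+27 = 53 > 52.
By pigeonhole, any 14th integer completes one of the 7 pairs, so 14 choices force a sum of 52.

14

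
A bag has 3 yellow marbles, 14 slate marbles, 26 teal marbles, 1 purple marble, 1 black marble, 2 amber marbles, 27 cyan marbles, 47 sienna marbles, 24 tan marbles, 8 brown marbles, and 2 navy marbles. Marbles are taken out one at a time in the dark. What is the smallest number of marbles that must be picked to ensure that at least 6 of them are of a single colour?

40

Pigeonhole: put each drawn marble into a box by colour. The largest draw with every box below 6 takes min(count, 5) from each colour; colours with fewer than 5 contribute all they have.
Σ min(cᵢ, 5) = 3 + 5 + 5 + 1 + 1 + 2 + 5 + 5 + 5 + 5 + 2 = 39.
Draw number 39 + 1 = 40 must push one box to 6.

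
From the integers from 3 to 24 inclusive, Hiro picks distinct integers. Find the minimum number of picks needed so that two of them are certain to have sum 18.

Group the elements by complementary pair {x, 18−x}: {3,15}, {4,14}, {5,13}, …, giving 6 two-element pairs; the single value 9 (it cannot pair with itself since the integers are distinct); and 9 integers whose partner 18−x falls outside [3,24].
By the pigeonhole principle, treating each of those 16 groups as a pigeonhole, one can pick one integer per group — 16 integers — with no two summing to 18.
The 17th integer lands in an occupied pair, forcing a sum of 18.

17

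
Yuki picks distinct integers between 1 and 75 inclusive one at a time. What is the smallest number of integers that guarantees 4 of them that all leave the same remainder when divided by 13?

40

The 13 residue classes mod 13 are the pigeonholes.
With 39 integers one could put 3 in each residue class and have no class reach 4.
The 40th integer pushes some class to 4, so 13·3 + 1 = 40.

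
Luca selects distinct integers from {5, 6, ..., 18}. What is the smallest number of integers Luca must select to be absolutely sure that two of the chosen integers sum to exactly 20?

Group the elements by complementary pair {x, 20−x}: {5,15}, {6,14}, {7,13}, …, giving 5 two-element pairs; the single value 10 (it cannot pair with itself since the integers are distinct); and 3 integers whose partner 20−x falls outside [5,18].
Treating each of those 9 groups as a pigeonhole, one can pick one integer per group — 9 integers — with no two summing to 20.
The 10th integer lands in an occupied pair, forcing a sum of 20.

10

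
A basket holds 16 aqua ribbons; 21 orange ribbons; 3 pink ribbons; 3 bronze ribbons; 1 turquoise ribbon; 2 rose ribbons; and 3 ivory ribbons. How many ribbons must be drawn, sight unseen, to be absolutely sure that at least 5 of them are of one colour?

By the pigeonhole principle, the 7 colours are the holes; the ribbons drawn are the pigeons.
To avoid 5 of any one colour, the worst case takes at most 4 of each colour, or every ribbon of a colour that has fewer than 4.
That gives 4 + 4 + 3 + 3 + 1 + 2 + 3 = 20 ribbons with no colour reaching 5.
The next ribbon forces some colour to 5, so 20 + 1 = 21.

21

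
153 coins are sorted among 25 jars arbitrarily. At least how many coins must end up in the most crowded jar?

The 25 jars are the holes and the 153 coins are the pigeons.
If every jar held at most 6 coins, the total would be at most 25 × 6 = 150, which is less than 153.
So some jar holds at least ⌈153/25⌉ = 7 coins.

7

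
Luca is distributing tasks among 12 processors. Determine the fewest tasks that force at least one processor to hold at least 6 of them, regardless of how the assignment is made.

With 60 tasks one could put exactly 5 in each of the 12 processors, and no processor would reach 6.
By the pigeonhole principle, one more task must land in a processor that already has 5, giving it 6.
So 12 × 5 + 1 = 61 tasks are required.

61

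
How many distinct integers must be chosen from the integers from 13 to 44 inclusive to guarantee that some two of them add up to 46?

Group the elements by complementary pair {x, 46−x}: {13,33}, {14,32}, {15,31}, …, giving 10 two-element pairs, the single value 23 (it cannot pair with itself since the integers are distinct), and 11 integers whose partner 46−x falls outside [13,44].
By the pigeonhole principle, treating each of those 22 groups as a pigeonhole, one can pick one integer per group — 22 integers — with no two summing to 46.
The 23rd integer lands in an occupied pair, forcing a sum of 46.

23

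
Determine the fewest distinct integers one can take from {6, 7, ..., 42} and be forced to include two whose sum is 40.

Group the elements by complementary pair {x, 40−x}: {6,34}, {7,33}, {8,32}, …, giving 14 two-element pairs, the single value 20 (it cannot pair with itself since the integers are distinct), and 8 integers whose partner 40−x falls outside [6,42].
Treating each of those 23 groups as a pigeonhole, one can pick one integer per group — 23 integers — with no two summing to 40.
The 24th integer lands in an occupied pair, forcing a sum of 40.

24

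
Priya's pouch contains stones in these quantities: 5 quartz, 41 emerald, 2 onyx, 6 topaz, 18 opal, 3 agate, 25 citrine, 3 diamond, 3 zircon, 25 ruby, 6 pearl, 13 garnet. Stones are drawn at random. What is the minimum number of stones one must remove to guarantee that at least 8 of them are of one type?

An adversary could hand out at most 7 stones per type (7 types run out sooner): 5 + 7 + 2 + 6 + 7 + 3 + 7 + 3 + 3 + 7 + 6 + 7 = 63 stones and still no type has 8.
By pigeonhole, one more stone lands in a type already at 7, so 64 draws are enough and 63 are not.

64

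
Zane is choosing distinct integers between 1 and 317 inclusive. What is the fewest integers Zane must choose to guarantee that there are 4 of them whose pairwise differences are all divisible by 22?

67

Integers whose pairwise differences are multiples of 22 are exactly those sharing a remainder mod 22. By the pigeonhole principle, the 22 residue classes mod 22 are the pigeonholes.
With 66 integers one could put 3 in each residue class and have no class reach 4.
The 67th integer pushes some class to 4, so 22·3 + 1 = 67.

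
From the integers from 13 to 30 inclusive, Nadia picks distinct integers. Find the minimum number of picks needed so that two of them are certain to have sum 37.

13

Two chosen integers sum to 37 exactly when both halves of some pair {x, 37−x} with 13 ≤ x ≤ 37−x ≤ 24 are chosen — 6 such pairs.
The remaining 6 elements (those with no distinct partner in range) can never complete a 37-sum, so the worst case takes all of them and one from each pair: 6 + 6 = 12.
By pigeonhole, the 13th integer has to be the second member of some pair, so 12 + 1 = 13.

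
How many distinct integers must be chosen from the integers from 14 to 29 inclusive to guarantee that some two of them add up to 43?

Group the elements by complementary pair {x, 43−x}: {14,29}, {15,28}, {16,27}, …, giving 8 two-element pairs.
Treating each of those 8 groups as a pigeonhole, one can pick one integer per group — 8 integers — with no two summing to 43.
The 9th integer lands in an occupied pair, forcing a sum of 43.

9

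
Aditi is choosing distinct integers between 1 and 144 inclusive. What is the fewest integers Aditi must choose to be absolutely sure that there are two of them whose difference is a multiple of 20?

21

Integers whose pairwise differences are multiples of 20 are exactly those sharing a remainder mod 20. Pigeonhole: the 20 residue classes mod 20 are the pigeonholes.
With 20 integers one could put 1 in each residue class and have no class reach 2.
The 21st integer pushes some class to 2, so 20·1 + 1 = 21.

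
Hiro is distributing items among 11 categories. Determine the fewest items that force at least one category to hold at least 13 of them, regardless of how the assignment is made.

With 132 items one could put exactly 12 in each of the 11 categories, and no category would reach 13.
By pigeonhole, one more item must land in a category that already has 12, giving it 13.
So 11 × 12 + 1 = 133 items are required.

133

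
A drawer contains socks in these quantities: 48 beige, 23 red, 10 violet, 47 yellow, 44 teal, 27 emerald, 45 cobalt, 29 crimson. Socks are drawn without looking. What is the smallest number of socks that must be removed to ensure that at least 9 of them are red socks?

In the worst case for collecting red socks, every non-red sock comes out first.
There are 48 + 10 + 47 + 44 + 27 + 45 + 29 = 250 non-red socks altogether.
After those, each further sock must be red, so 250 + 9 = 259 draws guarantee 9 red socks.

259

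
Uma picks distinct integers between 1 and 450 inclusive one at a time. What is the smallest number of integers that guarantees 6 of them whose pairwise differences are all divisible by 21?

Integers whose pairwise differences are multiples of 21 are exactly those sharing a remainder mod 21. The 21 residue classes mod 21 are the pigeonholes.
With 105 integers one could put 5 in each residue class and have no class reach 6.
The 106th integer pushes some class to 6, so 21·5 + 1 = 106.

106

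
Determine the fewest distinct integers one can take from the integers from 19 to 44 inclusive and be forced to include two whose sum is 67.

16

A set avoiding the sum 67 can contain at most one of each pair {x, 67−x}, plus the 4 elements whose complement lies outside the range.
The integers 19, …, 33 (15 of them) are such a set: any two sum to at least 19+20 = 39 and at most 32+33 = 65 < 67.
Pigeonhole: any 16th integer completes one of the 11 pairs, so 16 choices force a sum of 67.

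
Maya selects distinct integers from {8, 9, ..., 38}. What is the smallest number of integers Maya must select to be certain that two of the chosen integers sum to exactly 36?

22

A set avoiding the sum 36 can contain at most one of each pair {x, 36−x}, plus the 11 elements whose complement lies outside the range or equal to its own complement.
The integers 18, …, 38 (21 of them) are such a set: any two sum to at least 18+19 = 37 > 36.
By the pigeonhole principle, any 22nd integer completes one of the 10 pairs, so 22 choices force a sum of 36.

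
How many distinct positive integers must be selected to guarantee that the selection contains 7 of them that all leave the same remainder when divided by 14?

The 14 residue classes mod 14 are the pigeonholes.
With 84 integers one could put 6 in each residue class and have no class reach 7.
The 85th integer pushes some class to 7, so 14·6 + 1 = 85.

85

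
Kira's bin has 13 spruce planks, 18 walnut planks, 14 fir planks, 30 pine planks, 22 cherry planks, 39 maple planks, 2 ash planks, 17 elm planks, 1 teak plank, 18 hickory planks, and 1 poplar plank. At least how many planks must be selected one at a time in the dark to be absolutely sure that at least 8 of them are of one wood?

61

By the pigeonhole principle, the 11 woods are the holes; the planks drawn are the pigeons.
To avoid 8 of any one wood, the worst case takes at most 7 of each wood, or every plank of a wood that has fewer than 7.
That gives 7 + 7 + 7 + 7 + 7 + 7 + 2 + 7 + 1 + 7 + 1 = 60 planks with no wood reaching 8.
The next plank forces some wood to 8, so 60 + 1 = 61.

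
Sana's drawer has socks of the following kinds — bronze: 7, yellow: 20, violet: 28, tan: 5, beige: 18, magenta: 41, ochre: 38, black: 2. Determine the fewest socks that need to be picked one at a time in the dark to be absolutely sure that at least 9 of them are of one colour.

The 8 colours are the holes; the socks drawn are the pigeons.
To avoid 9 of any one colour, the worst case takes at most 8 of each colour, or every sock of a colour that has fewer than 8.
That gives 7 + 8 + 8 + 5 + 8 + 8 + 8 + 2 = 54 socks with no colour reaching 9.
The next sock forces some colour to 9, so 54 + 1 = 55.

55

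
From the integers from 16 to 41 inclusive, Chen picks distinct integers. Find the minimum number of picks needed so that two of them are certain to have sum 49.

18

A set avoiding the sum 49 can contain at most one of each pair {x, 49−x}, plus the 8 elements whose complement lies outside the range.
The integers 25, …, 41 (17 of them) are such a set: any two sum to at least 25+26 = 51 > 49.
By pigeonhole, any 18th integer completes one of the 9 pairs, so 18 choices force a sum of 49.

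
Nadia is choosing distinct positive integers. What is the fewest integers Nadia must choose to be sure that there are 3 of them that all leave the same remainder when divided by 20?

41

Pigeonhole: the 20 residue classes mod 20 are the pigeonholes.
With 40 integers one could put 2 in each residue class and have no class reach 3.
The 41st integer pushes some class to 3, so 20·2 + 1 = 41.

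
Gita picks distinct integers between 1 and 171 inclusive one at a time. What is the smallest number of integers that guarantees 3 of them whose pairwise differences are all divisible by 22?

Integers whose pairwise differences are multiples of 22 are exactly those sharing a remainder mod 22. The 22 residue classes mod 22 are the pigeonholes.
With 44 integers one could put 2 in each residue class and have no class reach 3.
The 45th integer pushes some class to 3, so 22·2 + 1 = 45.

45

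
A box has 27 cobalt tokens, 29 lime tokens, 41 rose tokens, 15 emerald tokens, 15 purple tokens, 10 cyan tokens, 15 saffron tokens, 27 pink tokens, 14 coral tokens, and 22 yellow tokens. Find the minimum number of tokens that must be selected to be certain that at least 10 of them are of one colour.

91

An adversary could hand out at most 9 tokens per colour: 9 + 9 + 9 + 9 + 9 + 9 + 9 + 9 + 9 + 9 = 90 tokens and still no colour has 10.
One more token lands in a colour already at 9, so 91 draws are enough and 90 are not.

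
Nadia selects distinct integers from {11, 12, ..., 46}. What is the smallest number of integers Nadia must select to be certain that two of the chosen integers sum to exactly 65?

23

A set avoiding the sum 65 can contain at most one of each pair {x, 65−x}, plus the 8 elements whose complement lies outside the range.
The integers 11, …, 32 (22 of them) are such a set: any two sum to at least 11+12 = 23 and at most 31+32 = 63 < 65.
By the pigeonhole principle, any 23rd integer completes one of the 14 pairs, so 23 choices force a sum of 65.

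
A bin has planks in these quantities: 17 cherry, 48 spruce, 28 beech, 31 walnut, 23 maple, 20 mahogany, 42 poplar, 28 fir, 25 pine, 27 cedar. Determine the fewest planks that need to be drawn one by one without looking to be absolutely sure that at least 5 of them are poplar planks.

In the worst case for collecting poplar planks, every non-poplar plank comes out first.
There are 17 + 48 + 28 + 31 + 23 + 20 + 28 + 25 + 27 = 247 non-poplar planks altogether.
After those, each further plank must be poplar, so 247 + 5 = 252 draws guarantee 5 poplar planks.

252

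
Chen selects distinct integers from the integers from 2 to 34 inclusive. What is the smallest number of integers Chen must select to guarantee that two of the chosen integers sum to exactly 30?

21

Two chosen integers sum to 30 exactly when both halves of some pair {x, 30−x} with 2 ≤ x ≤ 30−x ≤ 28 are chosen — 13 such pairs.
The remaining 7 elements (those with no distinct partner in range) can never complete a 30-sum, so the worst case takes all of them and one from each pair: 7 + 13 = 20.
By the pigeonhole principle, the 21st integer has to be the second member of some pair, so 20 + 1 = 21.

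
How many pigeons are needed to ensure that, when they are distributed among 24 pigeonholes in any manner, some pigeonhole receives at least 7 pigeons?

145

With 144 pigeons one could put exactly 6 in each of the 24 pigeonholes, and no pigeonhole would reach 7.
One more pigeon must land in a pigeonhole that already has 6, giving it 7.
So 24 × 6 + 1 = 145 pigeons are required.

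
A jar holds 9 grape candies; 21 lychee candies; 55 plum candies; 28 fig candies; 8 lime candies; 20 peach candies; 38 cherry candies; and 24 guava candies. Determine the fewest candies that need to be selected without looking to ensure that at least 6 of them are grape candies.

In the worst case for collecting grape candies, every non-grape candy comes out first.
There are 21 + 55 + 28 + 8 + 20 + 38 + 24 = 194 non-grape candies altogether.
After those, each further candy must be grape, so 194 + 6 = 200 draws guarantee 6 grape candies.

200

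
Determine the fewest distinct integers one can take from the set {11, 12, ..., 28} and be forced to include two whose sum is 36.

Group the elements by complementary pair {x, 36−x}: {11,25}, {12,24}, {13,23}, …, giving 7 two-element pairs, the single value 18 (it cannot pair with itself since the integers are distinct), and 3 integers whose partner 36−x falls outside [11,28].
Treating each of those 11 groups as a pigeonhole, one can pick one integer per group — 11 integers — with no two summing to 36.
The 12th integer lands in an occupied pair, forcing a sum of 36.

12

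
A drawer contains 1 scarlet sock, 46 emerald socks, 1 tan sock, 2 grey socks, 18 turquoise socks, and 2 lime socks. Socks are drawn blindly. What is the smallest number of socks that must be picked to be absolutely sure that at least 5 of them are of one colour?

Put each drawn sock into a box by colour. The largest draw with every box below 5 takes min(count, 4) from each colour; colours with fewer than 4 contribute all they have.
Σ min(cᵢ, 4) = 1 + 4 + 1 + 2 + 4 + 2 = 14.
Draw number 14 + 1 = 15 must push one box to 5.

15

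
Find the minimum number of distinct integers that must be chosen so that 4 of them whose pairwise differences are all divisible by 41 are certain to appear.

124

Integers whose pairwise differences are multiples of 41 are exactly those sharing a remainder mod 41. By the pigeonhole principle, the 41 residue classes mod 41 are the pigeonholes.
With 123 integers one could put 3 in each residue class and have no class reach 4.
The 124th integer pushes some class to 4, so 41·3 + 1 = 124.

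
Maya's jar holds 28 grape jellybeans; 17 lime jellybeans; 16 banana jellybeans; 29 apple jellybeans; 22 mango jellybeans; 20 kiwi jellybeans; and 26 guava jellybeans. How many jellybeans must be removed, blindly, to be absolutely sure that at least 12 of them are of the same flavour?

An adversary could hand out at most 11 jellybeans per flavour: 11 + 11 + 11 + 11 + 11 + 11 + 11 = 77 jellybeans and still no flavour has 12.
By the pigeonhole principle, one more jellybean lands in a flavour already at 11, so 78 draws are enough and 77 are not.

78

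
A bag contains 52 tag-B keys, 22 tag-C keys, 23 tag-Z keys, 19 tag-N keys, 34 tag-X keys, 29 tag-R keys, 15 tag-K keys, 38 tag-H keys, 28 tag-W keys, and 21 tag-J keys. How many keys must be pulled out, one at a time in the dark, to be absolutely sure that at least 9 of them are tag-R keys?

261

In the worst case for collecting tag-R keys, every non-tag-R key comes out first.
There are 52 + 22 + 23 + 19 + 34 + 15 + 38 + 28 + 21 = 252 non-tag-R keys altogether.
After those, each further key must be tag-R, so 252 + 9 = 261 draws guarantee 9 tag-R keys.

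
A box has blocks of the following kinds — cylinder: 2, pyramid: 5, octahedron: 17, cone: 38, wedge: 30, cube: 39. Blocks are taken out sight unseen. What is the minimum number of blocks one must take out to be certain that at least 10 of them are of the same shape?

The 6 shapes are the holes; the blocks drawn are the pigeons.
To avoid 10 of any one shape, the worst case takes at most 9 of each shape, or every block of a shape that has fewer than 9.
That gives 2 + 5 + 9 + 9 + 9 + 9 = 43 blocks with no shape reaching 10.
The next block forces some shape to 10, so 43 + 1 = 44.

44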